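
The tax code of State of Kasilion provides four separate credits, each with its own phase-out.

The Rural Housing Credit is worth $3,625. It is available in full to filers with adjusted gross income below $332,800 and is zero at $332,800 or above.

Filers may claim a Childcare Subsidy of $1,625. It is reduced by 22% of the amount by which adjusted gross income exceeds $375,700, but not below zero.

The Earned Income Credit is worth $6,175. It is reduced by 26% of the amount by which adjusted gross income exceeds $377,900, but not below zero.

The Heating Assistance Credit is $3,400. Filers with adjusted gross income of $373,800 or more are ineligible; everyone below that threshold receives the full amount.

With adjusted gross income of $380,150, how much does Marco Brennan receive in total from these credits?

Rural Housing Credit: $380,150 meets or exceeds the $332,800 cutoff, so the credit is $0.
Childcare Subsidy: 22% of the $4,450 excess over $375,700 is $979; credit = $1,625 − $979 = $646.
Earned Income Credit: 26% of the $2,250 excess over $377,900 is $585; credit = $6,175 − $585 = $5,590.
Heating Assistance Credit: $380,150 meets or exceeds the $373,800 cutoff, so the credit is $0.
Total: $0 + $646 + $5,590 + $0 = $6,236.

$6,236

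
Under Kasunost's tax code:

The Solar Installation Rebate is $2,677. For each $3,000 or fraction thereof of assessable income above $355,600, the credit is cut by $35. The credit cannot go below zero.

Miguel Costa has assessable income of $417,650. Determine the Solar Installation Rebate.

$1,942

Solar Installation Rebate: income exceeds $355,600 by $62,050, which is 21 full-or-partial $3,000 increments; reduction = 21 × $35 = $735, leaving $1,942.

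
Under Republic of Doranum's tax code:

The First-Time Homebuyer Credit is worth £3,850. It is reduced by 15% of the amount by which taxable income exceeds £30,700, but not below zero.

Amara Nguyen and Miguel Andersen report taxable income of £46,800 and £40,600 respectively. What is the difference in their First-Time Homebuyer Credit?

Amara (£46,800): First-Time Homebuyer Credit: 15% of the £16,100 excess over £30,700 is £2,415; credit = £3,850 − £2,415 = £1,435.
Miguel (£40,600): First-Time Homebuyer Credit: 15% of the £9,900 excess over £30,700 is £1,485; credit = £3,850 − £1,485 = £2,365.
Difference: |£1,435 − £2,365| = £930.

£930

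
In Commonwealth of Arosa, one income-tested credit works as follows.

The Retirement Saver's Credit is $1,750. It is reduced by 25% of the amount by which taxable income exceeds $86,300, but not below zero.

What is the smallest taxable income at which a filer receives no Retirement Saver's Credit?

The credit falls by 25% of each dollar above $86,300, so it reaches zero when the excess is $1,750 / 25% = $7,000: income = $86,300 + $7,000 = $93,300.

$93,300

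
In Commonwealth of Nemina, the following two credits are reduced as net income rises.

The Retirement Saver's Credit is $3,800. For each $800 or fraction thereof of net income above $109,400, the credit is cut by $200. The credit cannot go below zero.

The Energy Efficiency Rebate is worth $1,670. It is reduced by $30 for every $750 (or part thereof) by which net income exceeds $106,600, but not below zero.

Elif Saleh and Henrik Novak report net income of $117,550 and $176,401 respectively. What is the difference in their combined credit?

Elif ($117,550): Retirement Saver's Credit: income exceeds $109,400 by $8,150, which is 11 full-or-partial $800 increments; reduction = 11 × $200 = $2,200, leaving $1,600. Energy Efficiency Rebate: income exceeds $106,600 by $10,950, which is 15 full-or-partial $750 increments; reduction = 15 × $30 = $450, leaving $1,220. total $1,600 + $1,220 = $2,820
Henrik ($176,401): Retirement Saver's Credit: income exceeds $109,400 by $67,001 → 84 increments × $200 = $16,800 ≥ base, so the credit is $0. Energy Efficiency Rebate: income exceeds $106,600 by $69,801 → 94 increments × $30 = $2,820 ≥ base, so the credit is $0. total $0 + $0 = $0
Difference: |$2,820 − $0| = $2,820.

$2,820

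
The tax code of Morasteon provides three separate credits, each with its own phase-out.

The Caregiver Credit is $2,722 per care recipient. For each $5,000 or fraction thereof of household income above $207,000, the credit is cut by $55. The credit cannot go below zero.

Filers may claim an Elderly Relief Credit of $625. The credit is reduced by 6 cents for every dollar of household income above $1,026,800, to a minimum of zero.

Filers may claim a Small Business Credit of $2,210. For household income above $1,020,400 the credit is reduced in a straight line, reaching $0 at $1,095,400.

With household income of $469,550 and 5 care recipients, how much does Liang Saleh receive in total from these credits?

Caregiver Credit: base = 5 × $2,722 = $13,610. income exceeds $207,000 by $262,550, which is 53 full-or-partial $5,000 increments; reduction = 53 × $55 = $2,915, leaving $10,695.
Elderly Relief Credit: $469,550 is at or below the $1,026,800 threshold, so the full $625 applies.
Small Business Credit: $469,550 is at or below the $1,020,400 threshold, so the full $2,210 applies.
Total: $10,695 + $625 + $2,210 = $13,530.

$13,530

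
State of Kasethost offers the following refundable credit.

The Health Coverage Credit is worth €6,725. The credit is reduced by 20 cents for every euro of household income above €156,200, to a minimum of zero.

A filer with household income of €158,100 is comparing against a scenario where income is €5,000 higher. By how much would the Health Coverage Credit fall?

At €158,100 — 20% of the €1,900 excess over €156,200 is €380; credit = €6,725 − €380 = €6,345.
At €163,100 — 20% of the €6,900 excess over €156,200 is €1,380; credit = €6,725 − €1,380 = €5,345.
Lost: €6,345 − €5,345 = €1,000.

€1,000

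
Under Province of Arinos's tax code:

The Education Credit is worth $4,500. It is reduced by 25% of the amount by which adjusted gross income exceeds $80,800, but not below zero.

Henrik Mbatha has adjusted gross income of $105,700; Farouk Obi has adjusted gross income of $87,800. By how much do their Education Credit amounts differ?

Henrik ($105,700): Education Credit: 25% of the $24,900 excess over $80,800 is $6,225 ≥ base, so the credit is $0.
Farouk ($87,800): Education Credit: 25% of the $7,000 excess over $80,800 is $1,750; credit = $4,500 − $1,750 = $2,750.
Difference: |$0 − $2,750| = $2,750.

$2,750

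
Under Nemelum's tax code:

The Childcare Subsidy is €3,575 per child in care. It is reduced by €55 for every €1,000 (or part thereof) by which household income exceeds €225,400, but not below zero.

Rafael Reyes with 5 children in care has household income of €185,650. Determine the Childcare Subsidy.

Childcare Subsidy: base = 5 × €3,575 = €17,875. €185,650 is at or below the €225,400 threshold, so the full €17,875 applies.

€17,875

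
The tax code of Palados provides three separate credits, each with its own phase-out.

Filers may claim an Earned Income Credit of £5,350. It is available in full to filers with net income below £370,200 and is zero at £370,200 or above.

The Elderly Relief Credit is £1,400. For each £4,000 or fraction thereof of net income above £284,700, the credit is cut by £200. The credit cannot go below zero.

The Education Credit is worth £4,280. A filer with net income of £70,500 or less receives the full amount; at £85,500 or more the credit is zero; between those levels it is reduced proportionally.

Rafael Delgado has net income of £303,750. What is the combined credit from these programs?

£5,750

Earned Income Credit: £303,750 is below the £370,200 cutoff, so the full £5,350 applies.
Elderly Relief Credit: income exceeds £284,700 by £19,050, which is 5 full-or-partial £4,000 increments; reduction = 5 × £200 = £1,000, leaving £400.
Education Credit: £303,750 is at or above £85,500, so the credit is £0.
Total: £5,350 + £400 + £0 = £5,750.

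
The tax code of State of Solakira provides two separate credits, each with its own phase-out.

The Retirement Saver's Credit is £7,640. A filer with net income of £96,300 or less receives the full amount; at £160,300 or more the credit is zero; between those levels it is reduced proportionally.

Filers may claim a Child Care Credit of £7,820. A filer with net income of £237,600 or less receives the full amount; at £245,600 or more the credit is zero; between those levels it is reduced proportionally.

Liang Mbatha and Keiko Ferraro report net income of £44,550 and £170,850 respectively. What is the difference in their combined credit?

Liang (£44,550): Retirement Saver's Credit: £44,550 is at or below the £96,300 threshold, so the full £7,640 applies. Child Care Credit: £44,550 is at or below the £237,600 threshold, so the full £7,820 applies. total £7,640 + £7,820 = £15,460
Keiko (£170,850): Retirement Saver's Credit: £170,850 is at or above £160,300, so the credit is £0. Child Care Credit: £170,850 is at or below the £237,600 threshold, so the full £7,820 applies. total £0 + £7,820 = £7,820
Difference: |£15,460 − £7,820| = £7,640.

£7,640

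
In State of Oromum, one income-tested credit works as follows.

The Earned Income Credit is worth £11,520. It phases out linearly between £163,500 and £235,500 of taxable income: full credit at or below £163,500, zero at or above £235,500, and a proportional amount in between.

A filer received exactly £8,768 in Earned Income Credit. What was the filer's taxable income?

£8,768 is 8,768/11,520 of the full £11,520, so 2,752/11,520 of the £72,000 range has been used: income = £163,500 + £72,000 × 2,752/11,520 = £180,700.

£180,700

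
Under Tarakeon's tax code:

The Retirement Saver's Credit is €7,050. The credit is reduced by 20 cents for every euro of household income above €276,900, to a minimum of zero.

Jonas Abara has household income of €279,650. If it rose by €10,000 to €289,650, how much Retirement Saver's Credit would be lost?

At €279,650 — 20% of the €2,750 excess over €276,900 is €550; credit = €7,050 − €550 = €6,500.
At €289,650 — 20% of the €12,750 excess over €276,900 is €2,550; credit = €7,050 − €2,550 = €4,500.
Lost: €6,500 − €4,500 = €2,000.

€2,000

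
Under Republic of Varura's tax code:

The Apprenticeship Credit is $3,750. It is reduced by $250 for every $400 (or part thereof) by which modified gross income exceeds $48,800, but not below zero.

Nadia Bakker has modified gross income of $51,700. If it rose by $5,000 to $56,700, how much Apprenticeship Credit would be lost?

At $51,700 — income exceeds $48,800 by $2,900, which is 8 full-or-partial $400 increments; reduction = 8 × $250 = $2,000, leaving $1,750.
At $56,700 — income exceeds $48,800 by $7,900 → 20 increments × $250 = $5,000 ≥ base, so the credit is $0.
Lost: $1,750 − $0 = $1,750.

$1,750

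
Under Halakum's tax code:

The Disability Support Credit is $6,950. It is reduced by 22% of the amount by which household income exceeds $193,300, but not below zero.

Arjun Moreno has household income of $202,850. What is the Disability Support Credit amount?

$4,849

Disability Support Credit: 22% of the $9,550 excess over $193,300 is $2,101; credit = $6,950 − $2,101 = $4,849.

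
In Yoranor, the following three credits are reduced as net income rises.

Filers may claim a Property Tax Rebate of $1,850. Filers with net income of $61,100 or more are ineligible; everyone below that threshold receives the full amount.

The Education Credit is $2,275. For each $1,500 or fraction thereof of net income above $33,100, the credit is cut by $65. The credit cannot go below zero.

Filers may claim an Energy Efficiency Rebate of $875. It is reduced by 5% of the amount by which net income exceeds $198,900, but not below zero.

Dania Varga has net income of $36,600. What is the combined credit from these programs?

$4,805

Property Tax Rebate: $36,600 is below the $61,100 cutoff, so the full $1,850 applies.
Education Credit: income exceeds $33,100 by $3,500, which is 3 full-or-partial $1,500 increments; reduction = 3 × $65 = $195, leaving $2,080.
Energy Efficiency Rebate: $36,600 is at or below the $198,900 threshold, so the full $875 applies.
Total: $1,850 + $2,080 + $875 = $4,805.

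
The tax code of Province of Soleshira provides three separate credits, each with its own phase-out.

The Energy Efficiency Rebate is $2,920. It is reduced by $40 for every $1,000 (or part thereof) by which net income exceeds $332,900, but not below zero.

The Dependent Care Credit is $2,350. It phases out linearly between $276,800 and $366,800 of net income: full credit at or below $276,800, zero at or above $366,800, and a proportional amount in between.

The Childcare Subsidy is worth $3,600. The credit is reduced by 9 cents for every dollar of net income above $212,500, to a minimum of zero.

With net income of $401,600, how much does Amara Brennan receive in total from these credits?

$160

Energy Efficiency Rebate: income exceeds $332,900 by $68,700, which is 69 full-or-partial $1,000 increments; reduction = 69 × $40 = $2,760, leaving $160.
Dependent Care Credit: $401,600 is at or above $366,800, so the credit is $0.
Childcare Subsidy: 9% of the $189,100 excess over $212,500 is $17,019 ≥ base, so the credit is $0.
Total: $160 + $0 + $0 = $160.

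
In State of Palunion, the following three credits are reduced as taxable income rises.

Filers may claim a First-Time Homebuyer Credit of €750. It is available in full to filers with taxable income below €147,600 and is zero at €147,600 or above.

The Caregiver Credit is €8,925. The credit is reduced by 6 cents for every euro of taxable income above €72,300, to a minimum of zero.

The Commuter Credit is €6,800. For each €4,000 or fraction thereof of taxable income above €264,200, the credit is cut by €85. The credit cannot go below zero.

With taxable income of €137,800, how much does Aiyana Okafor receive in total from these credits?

€12,545

First-Time Homebuyer Credit: €137,800 is below the €147,600 cutoff, so the full €750 applies.
Caregiver Credit: 6% of the €65,500 excess over €72,300 is €3,930; credit = €8,925 − €3,930 = €4,995.
Commuter Credit: €137,800 is at or below the €264,200 threshold, so the full €6,800 applies.
Total: €750 + €4,995 + €6,800 = €12,545.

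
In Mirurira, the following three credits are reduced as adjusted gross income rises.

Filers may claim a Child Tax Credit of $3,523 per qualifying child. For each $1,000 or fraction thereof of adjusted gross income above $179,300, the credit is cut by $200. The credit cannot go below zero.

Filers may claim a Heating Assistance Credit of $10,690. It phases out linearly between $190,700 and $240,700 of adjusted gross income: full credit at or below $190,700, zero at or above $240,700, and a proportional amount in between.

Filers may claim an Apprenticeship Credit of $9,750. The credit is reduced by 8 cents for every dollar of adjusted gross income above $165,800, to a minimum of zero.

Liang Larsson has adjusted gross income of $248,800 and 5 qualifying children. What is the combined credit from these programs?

Child Tax Credit: base = 5 × $3,523 = $17,615. income exceeds $179,300 by $69,500, which is 70 full-or-partial $1,000 increments; reduction = 70 × $200 = $14,000, leaving $3,615.
Heating Assistance Credit: $248,800 is at or above $240,700, so the credit is $0.
Apprenticeship Credit: 8% of the $83,000 excess over $165,800 is $6,640; credit = $9,750 − $6,640 = $3,110.
Total: $3,615 + $0 + $3,110 = $6,725.

$6,725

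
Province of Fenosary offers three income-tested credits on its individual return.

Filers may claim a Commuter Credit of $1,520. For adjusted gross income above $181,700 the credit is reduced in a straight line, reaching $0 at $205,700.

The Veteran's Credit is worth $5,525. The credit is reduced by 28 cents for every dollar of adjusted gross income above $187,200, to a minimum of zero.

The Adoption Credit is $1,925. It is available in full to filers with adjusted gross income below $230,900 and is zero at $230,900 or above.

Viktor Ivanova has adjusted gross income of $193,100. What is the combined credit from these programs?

$6,596

Commuter Credit: $193,100 is $11,400 into a $24,000 phase-out range, leaving 12,600/24,000 of the credit: $1,520 × 12,600/24,000 = $798.
Veteran's Credit: 28% of the $5,900 excess over $187,200 is $1,652; credit = $5,525 − $1,652 = $3,873.
Adoption Credit: $193,100 is below the $230,900 cutoff, so the full $1,925 applies.
Total: $798 + $3,873 + $1,925 = $6,596.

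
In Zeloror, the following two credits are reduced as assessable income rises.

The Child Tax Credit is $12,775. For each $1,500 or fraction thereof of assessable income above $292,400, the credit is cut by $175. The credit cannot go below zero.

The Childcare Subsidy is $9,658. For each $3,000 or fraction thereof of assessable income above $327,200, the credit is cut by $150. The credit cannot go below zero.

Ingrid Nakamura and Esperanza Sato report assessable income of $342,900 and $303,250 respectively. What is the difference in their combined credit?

$5,450

Ingrid ($342,900): Child Tax Credit: income exceeds $292,400 by $50,500, which is 34 full-or-partial $1,500 increments; reduction = 34 × $175 = $5,950, leaving $6,825. Childcare Subsidy: income exceeds $327,200 by $15,700, which is 6 full-or-partial $3,000 increments; reduction = 6 × $150 = $900, leaving $8,758. total $6,825 + $8,758 = $15,583
Esperanza ($303,250): Child Tax Credit: income exceeds $292,400 by $10,850, which is 8 full-or-partial $1,500 increments; reduction = 8 × $175 = $1,400, leaving $11,375. Childcare Subsidy: $303,250 is at or below the $327,200 threshold, so the full $9,658 applies. total $11,375 + $9,658 = $21,033
Difference: |$15,583 − $21,033| = $5,450.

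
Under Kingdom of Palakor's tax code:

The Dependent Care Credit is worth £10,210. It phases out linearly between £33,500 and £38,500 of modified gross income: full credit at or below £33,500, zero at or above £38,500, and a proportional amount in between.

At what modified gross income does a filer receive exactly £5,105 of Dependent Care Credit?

£36,000

£5,105 is 5,105/10,210 of the full £10,210, so 5,105/10,210 of the £5,000 range has been used: income = £33,500 + £5,000 × 5,105/10,210 = £36,000.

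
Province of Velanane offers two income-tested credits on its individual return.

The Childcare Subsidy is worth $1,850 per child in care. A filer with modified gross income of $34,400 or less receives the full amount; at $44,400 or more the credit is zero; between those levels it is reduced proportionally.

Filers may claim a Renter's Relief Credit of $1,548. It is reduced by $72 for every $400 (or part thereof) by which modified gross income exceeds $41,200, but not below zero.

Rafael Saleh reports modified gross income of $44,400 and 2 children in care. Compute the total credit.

Childcare Subsidy: base = 2 × $1,850 = $3,700. $44,400 is at or above $44,400, so the credit is $0.
Renter's Relief Credit: income exceeds $41,200 by $3,200, which is 8 full-or-partial $400 increments; reduction = 8 × $72 = $576, leaving $972.
Total: $0 + $972 = $972.

$972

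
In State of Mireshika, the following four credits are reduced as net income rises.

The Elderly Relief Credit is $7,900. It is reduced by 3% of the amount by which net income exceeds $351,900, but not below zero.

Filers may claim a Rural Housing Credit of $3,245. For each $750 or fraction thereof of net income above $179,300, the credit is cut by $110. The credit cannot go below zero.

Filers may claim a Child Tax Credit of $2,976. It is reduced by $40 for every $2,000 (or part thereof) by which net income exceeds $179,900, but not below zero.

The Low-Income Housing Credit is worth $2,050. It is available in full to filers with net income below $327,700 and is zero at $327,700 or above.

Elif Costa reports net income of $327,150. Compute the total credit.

Elderly Relief Credit: $327,150 is at or below the $351,900 threshold, so the full $7,900 applies.
Rural Housing Credit: income exceeds $179,300 by $147,850 → 198 increments × $110 = $21,780 ≥ base, so the credit is $0.
Child Tax Credit: income exceeds $179,900 by $147,250, which is 74 full-or-partial $2,000 increments; reduction = 74 × $40 = $2,960, leaving $16.
Low-Income Housing Credit: $327,150 is below the $327,700 cutoff, so the full $2,050 applies.
Total: $7,900 + $0 + $16 + $2,050 = $9,966.

$9,966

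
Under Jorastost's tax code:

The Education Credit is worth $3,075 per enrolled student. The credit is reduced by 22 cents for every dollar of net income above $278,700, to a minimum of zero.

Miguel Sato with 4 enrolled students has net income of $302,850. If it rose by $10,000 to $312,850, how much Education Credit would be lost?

$2,200

At $302,850 — base = 4 × $3,075 = $12,300. 22% of the $24,150 excess over $278,700 is $5,313; credit = $12,300 − $5,313 = $6,987.
At $312,850 — base = 4 × $3,075 = $12,300. 22% of the $34,150 excess over $278,700 is $7,513; credit = $12,300 − $7,513 = $4,787.
Lost: $6,987 − $4,787 = $2,200.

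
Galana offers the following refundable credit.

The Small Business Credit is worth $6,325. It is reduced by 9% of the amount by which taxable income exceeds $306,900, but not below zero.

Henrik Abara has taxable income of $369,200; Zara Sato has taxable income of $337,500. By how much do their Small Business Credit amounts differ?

Henrik ($369,200): Small Business Credit: 9% of the $62,300 excess over $306,900 is $5,607; credit = $6,325 − $5,607 = $718.
Zara ($337,500): Small Business Credit: 9% of the $30,600 excess over $306,900 is $2,754; credit = $6,325 − $2,754 = $3,571.
Difference: |$718 − $3,571| = $2,853.

$2,853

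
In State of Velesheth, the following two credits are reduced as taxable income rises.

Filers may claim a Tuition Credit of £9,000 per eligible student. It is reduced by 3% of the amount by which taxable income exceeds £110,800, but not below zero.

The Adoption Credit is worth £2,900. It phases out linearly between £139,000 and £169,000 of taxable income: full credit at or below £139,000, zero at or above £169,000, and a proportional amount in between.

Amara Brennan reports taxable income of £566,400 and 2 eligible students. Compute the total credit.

Tuition Credit: base = 2 × £9,000 = £18,000. 3% of the £455,600 excess over £110,800 is £13,668; credit = £18,000 − £13,668 = £4,332.
Adoption Credit: £566,400 is at or above £169,000, so the credit is £0.
Total: £4,332 + £0 = £4,332.

£4,332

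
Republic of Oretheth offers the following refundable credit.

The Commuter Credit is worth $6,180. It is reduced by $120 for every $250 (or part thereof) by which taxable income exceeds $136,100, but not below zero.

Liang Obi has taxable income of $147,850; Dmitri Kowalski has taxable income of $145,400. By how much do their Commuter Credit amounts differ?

$1,080

Liang ($147,850): Commuter Credit: income exceeds $136,100 by $11,750, which is 47 full-or-partial $250 increments; reduction = 47 × $120 = $5,640, leaving $540.
Dmitri ($145,400): Commuter Credit: income exceeds $136,100 by $9,300, which is 38 full-or-partial $250 increments; reduction = 38 × $120 = $4,560, leaving $1,620.
Difference: |$540 − $1,620| = $1,080.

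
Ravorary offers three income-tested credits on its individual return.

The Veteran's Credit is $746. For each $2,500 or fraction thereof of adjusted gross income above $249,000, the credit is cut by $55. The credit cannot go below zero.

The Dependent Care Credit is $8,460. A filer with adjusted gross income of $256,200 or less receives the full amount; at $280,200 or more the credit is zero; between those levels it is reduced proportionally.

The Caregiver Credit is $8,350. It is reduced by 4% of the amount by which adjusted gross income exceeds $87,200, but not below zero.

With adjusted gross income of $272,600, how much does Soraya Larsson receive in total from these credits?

Veteran's Credit: income exceeds $249,000 by $23,600, which is 10 full-or-partial $2,500 increments; reduction = 10 × $55 = $550, leaving $196.
Dependent Care Credit: $272,600 is $16,400 into a $24,000 phase-out range, leaving 7,600/24,000 of the credit: $8,460 × 7,600/24,000 = $2,679.
Caregiver Credit: 4% of the $185,400 excess over $87,200 is $7,416; credit = $8,350 − $7,416 = $934.
Total: $196 + $2,679 + $934 = $3,809.

$3,809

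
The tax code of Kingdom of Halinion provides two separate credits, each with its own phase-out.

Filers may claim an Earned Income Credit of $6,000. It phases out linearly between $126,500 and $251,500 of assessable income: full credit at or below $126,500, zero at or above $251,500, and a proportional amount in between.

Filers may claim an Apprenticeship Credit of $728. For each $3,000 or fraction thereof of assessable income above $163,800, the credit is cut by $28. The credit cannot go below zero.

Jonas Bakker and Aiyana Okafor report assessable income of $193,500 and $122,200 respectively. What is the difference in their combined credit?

$3,496

Jonas ($193,500): Earned Income Credit: $193,500 is $67,000 into a $125,000 phase-out range, leaving 58,000/125,000 of the credit: $6,000 × 58,000/125,000 = $2,784. Apprenticeship Credit: income exceeds $163,800 by $29,700, which is 10 full-or-partial $3,000 increments; reduction = 10 × $28 = $280, leaving $448. total $2,784 + $448 = $3,232
Aiyana ($122,200): Earned Income Credit: $122,200 is at or below the $126,500 threshold, so the full $6,000 applies. Apprenticeship Credit: $122,200 is at or below the $163,800 threshold, so the full $728 applies. total $6,000 + $728 = $6,728
Difference: |$3,232 − $6,728| = $3,496.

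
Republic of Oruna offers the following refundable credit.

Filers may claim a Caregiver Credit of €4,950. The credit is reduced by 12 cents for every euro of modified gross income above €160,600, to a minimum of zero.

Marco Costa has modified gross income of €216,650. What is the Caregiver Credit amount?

€0

Caregiver Credit: 12% of the €56,050 excess over €160,600 is €6,726 ≥ base, so the credit is €0.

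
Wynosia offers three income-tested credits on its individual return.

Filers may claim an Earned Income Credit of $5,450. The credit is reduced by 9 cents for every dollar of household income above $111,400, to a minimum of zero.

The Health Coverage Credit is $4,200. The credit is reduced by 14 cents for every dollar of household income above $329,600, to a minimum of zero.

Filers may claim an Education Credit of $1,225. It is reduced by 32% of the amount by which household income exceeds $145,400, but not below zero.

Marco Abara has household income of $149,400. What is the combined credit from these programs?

$6,230

Earned Income Credit: 9% of the $38,000 excess over $111,400 is $3,420; credit = $5,450 − $3,420 = $2,030.
Health Coverage Credit: $149,400 is at or below the $329,600 threshold, so the full $4,200 applies.
Education Credit: 32% of the $4,000 excess over $145,400 is $1,280 ≥ base, so the credit is $0.
Total: $2,030 + $4,200 + $0 = $6,230.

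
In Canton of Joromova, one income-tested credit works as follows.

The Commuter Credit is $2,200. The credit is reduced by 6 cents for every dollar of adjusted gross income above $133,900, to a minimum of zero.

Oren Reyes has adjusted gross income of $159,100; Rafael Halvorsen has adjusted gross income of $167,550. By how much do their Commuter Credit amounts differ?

$507

Oren ($159,100): Commuter Credit: 6% of the $25,200 excess over $133,900 is $1,512; credit = $2,200 − $1,512 = $688.
Rafael ($167,550): Commuter Credit: 6% of the $33,650 excess over $133,900 is $2,019; credit = $2,200 − $2,019 = $181.
Difference: |$688 − $181| = $507.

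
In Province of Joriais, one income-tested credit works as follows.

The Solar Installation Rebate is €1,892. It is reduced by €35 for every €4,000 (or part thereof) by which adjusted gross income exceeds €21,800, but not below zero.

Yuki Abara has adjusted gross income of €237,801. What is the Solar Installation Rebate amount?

Solar Installation Rebate: income exceeds €21,800 by €216,001 → 55 increments × €35 = €1,925 ≥ base, so the credit is €0.

€0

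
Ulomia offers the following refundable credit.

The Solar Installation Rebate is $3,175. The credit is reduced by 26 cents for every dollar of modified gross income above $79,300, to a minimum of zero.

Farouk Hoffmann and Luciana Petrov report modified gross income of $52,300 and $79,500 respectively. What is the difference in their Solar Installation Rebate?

Farouk ($52,300): Solar Installation Rebate: $52,300 is at or below the $79,300 threshold, so the full $3,175 applies.
Luciana ($79,500): Solar Installation Rebate: 26% of the $200 excess over $79,300 is $52; credit = $3,175 − $52 = $3,123.
Difference: |$3,175 − $3,123| = $52.

$52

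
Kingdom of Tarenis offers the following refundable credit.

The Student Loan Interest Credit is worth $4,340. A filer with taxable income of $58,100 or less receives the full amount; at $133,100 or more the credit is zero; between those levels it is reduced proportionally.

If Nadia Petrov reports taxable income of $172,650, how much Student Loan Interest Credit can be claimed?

Student Loan Interest Credit: $172,650 is at or above $133,100, so the credit is $0.

$0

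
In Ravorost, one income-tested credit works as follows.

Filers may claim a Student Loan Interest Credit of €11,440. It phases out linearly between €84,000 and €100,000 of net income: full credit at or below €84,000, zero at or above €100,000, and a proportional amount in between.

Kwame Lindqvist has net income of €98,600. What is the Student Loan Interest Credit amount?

Student Loan Interest Credit: €98,600 is €14,600 into a €16,000 phase-out range, leaving 1,400/16,000 of the credit: €11,440 × 1,400/16,000 = €1,001.

€1,001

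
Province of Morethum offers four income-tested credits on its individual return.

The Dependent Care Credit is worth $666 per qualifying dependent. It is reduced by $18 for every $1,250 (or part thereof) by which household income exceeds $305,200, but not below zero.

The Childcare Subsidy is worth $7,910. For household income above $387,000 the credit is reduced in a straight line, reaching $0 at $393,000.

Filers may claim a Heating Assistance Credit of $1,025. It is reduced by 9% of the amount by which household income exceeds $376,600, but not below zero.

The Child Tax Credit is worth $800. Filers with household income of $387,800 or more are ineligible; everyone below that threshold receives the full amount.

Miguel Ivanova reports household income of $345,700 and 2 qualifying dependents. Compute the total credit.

Dependent Care Credit: base = 2 × $666 = $1,332. income exceeds $305,200 by $40,500, which is 33 full-or-partial $1,250 increments; reduction = 33 × $18 = $594, leaving $738.
Childcare Subsidy: $345,700 is at or below the $387,000 threshold, so the full $7,910 applies.
Heating Assistance Credit: $345,700 is at or below the $376,600 threshold, so the full $1,025 applies.
Child Tax Credit: $345,700 is below the $387,800 cutoff, so the full $800 applies.
Total: $738 + $7,910 + $1,025 + $800 = $10,473.

$10,473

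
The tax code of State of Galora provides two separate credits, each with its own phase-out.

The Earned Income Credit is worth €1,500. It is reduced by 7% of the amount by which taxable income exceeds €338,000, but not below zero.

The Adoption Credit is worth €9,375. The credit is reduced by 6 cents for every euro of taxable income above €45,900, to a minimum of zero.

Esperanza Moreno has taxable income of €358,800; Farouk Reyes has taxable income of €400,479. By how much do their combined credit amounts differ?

€44

Esperanza (€358,800): Earned Income Credit: 7% of the €20,800 excess over €338,000 is €1,456; credit = €1,500 − €1,456 = €44. Adoption Credit: 6% of the €312,900 excess over €45,900 is €18,774 ≥ base, so the credit is €0. total €44 + €0 = €44
Farouk (€400,479): Earned Income Credit: 7% of the €62,479 excess over €338,000 is €4,373.53 ≥ base, so the credit is €0. Adoption Credit: 6% of the €354,579 excess over €45,900 is €21,274.74 ≥ base, so the credit is €0. total €0 + €0 = €0
Difference: |€44 − €0| = €44.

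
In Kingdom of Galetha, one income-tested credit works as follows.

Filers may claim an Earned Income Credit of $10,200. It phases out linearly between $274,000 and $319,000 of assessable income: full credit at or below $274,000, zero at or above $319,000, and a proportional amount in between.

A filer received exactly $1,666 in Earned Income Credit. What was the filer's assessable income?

$311,650

$1,666 is 1,666/10,200 of the full $10,200, so 8,534/10,200 of the $45,000 range has been used: income = $274,000 + $45,000 × 8,534/10,200 = $311,650.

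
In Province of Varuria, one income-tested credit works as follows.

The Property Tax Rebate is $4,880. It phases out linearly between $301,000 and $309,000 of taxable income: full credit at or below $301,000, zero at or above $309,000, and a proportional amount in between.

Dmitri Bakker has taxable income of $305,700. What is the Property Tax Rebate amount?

Property Tax Rebate: $305,700 is $4,700 into a $8,000 phase-out range, leaving 3,300/8,000 of the credit: $4,880 × 3,300/8,000 = $2,013.

$2,013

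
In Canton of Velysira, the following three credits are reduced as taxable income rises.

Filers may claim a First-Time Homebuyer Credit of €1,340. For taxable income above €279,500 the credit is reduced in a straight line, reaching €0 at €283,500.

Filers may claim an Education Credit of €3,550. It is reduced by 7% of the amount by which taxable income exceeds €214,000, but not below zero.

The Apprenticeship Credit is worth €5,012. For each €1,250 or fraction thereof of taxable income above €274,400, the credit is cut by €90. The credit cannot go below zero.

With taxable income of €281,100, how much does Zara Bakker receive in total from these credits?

€5,276

First-Time Homebuyer Credit: €281,100 is €1,600 into a €4,000 phase-out range, leaving 2,400/4,000 of the credit: €1,340 × 2,400/4,000 = €804.
Education Credit: 7% of the €67,100 excess over €214,000 is €4,697 ≥ base, so the credit is €0.
Apprenticeship Credit: income exceeds €274,400 by €6,700, which is 6 full-or-partial €1,250 increments; reduction = 6 × €90 = €540, leaving €4,472.
Total: €804 + €0 + €4,472 = €5,276.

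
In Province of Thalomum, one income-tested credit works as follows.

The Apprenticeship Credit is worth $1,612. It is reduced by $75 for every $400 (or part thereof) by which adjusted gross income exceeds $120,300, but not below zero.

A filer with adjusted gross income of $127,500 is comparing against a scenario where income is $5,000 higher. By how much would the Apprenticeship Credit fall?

$262

At $127,500 — income exceeds $120,300 by $7,200, which is 18 full-or-partial $400 increments; reduction = 18 × $75 = $1,350, leaving $262.
At $132,500 — income exceeds $120,300 by $12,200 → 31 increments × $75 = $2,325 ≥ base, so the credit is $0.
Lost: $262 − $0 = $262.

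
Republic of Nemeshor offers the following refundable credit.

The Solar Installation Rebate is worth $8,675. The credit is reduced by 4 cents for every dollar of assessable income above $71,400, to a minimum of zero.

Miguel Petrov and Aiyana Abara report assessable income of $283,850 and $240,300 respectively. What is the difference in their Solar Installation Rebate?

Miguel ($283,850): Solar Installation Rebate: 4% of the $212,450 excess over $71,400 is $8,498; credit = $8,675 − $8,498 = $177.
Aiyana ($240,300): Solar Installation Rebate: 4% of the $168,900 excess over $71,400 is $6,756; credit = $8,675 − $6,756 = $1,919.
Difference: |$177 − $1,919| = $1,742.

$1,742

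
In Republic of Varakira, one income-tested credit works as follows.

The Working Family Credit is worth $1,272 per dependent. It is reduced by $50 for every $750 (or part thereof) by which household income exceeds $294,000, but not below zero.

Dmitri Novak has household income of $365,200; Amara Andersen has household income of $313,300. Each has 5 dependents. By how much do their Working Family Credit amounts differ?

Dmitri ($365,200): Working Family Credit: base = 5 × $1,272 = $6,360. income exceeds $294,000 by $71,200, which is 95 full-or-partial $750 increments; reduction = 95 × $50 = $4,750, leaving $1,610.
Amara ($313,300): Working Family Credit: base = 5 × $1,272 = $6,360. income exceeds $294,000 by $19,300, which is 26 full-or-partial $750 increments; reduction = 26 × $50 = $1,300, leaving $5,060.
Difference: |$1,610 − $5,060| = $3,450.

$3,450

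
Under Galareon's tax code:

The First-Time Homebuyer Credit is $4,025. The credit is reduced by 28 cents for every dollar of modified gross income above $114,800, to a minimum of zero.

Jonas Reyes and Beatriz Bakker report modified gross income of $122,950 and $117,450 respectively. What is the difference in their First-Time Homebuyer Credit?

$1,540

Jonas ($122,950): First-Time Homebuyer Credit: 28% of the $8,150 excess over $114,800 is $2,282; credit = $4,025 − $2,282 = $1,743.
Beatriz ($117,450): First-Time Homebuyer Credit: 28% of the $2,650 excess over $114,800 is $742; credit = $4,025 − $742 = $3,283.
Difference: |$1,743 − $3,283| = $1,540.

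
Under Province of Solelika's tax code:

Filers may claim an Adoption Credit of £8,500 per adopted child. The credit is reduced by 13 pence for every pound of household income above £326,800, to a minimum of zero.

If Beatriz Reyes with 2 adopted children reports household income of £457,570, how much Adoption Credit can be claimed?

£0

Adoption Credit: base = 2 × £8,500 = £17,000. 13% of the £130,770 excess over £326,800 is £17,000.10 ≥ base, so the credit is £0.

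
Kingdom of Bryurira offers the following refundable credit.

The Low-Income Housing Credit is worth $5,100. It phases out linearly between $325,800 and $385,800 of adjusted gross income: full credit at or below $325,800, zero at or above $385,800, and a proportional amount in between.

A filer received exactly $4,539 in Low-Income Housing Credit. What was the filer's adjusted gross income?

$332,400

$4,539 is 4,539/5,100 of the full $5,100, so 561/5,100 of the $60,000 range has been used: income = $325,800 + $60,000 × 561/5,100 = $332,400.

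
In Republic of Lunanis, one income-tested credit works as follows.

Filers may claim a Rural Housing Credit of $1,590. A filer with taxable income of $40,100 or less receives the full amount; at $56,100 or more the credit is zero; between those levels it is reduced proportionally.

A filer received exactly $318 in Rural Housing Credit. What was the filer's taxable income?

$52,900

$318 is 318/1,590 of the full $1,590, so 1,272/1,590 of the $16,000 range has been used: income = $40,100 + $16,000 × 1,272/1,590 = $52,900.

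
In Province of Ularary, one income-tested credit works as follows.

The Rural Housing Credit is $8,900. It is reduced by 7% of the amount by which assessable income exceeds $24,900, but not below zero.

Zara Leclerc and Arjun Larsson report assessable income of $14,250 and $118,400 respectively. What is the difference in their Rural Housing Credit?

$6,545

Zara ($14,250): Rural Housing Credit: $14,250 is at or below the $24,900 threshold, so the full $8,900 applies.
Arjun ($118,400): Rural Housing Credit: 7% of the $93,500 excess over $24,900 is $6,545; credit = $8,900 − $6,545 = $2,355.
Difference: |$8,900 − $2,355| = $6,545.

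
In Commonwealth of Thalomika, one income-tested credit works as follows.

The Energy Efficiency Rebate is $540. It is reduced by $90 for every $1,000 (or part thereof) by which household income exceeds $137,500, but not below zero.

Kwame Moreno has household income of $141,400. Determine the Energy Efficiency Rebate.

Energy Efficiency Rebate: income exceeds $137,500 by $3,900, which is 4 full-or-partial $1,000 increments; reduction = 4 × $90 = $360, leaving $180.

$180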